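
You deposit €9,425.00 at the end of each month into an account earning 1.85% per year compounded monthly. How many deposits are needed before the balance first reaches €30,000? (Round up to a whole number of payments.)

4 payments

Periodic rate r = 0.0185/12 per month; n is counted in months.
Ordinary annuity FV: 30,000 = 9,425 × [((1+r)^n − 1)/r].
(1+r)^n = 1 + 30,000 × r / 9,425, so n = ln(1 + 30,000·r/9,425) / ln(1+r) = 3.18.
Round up to a whole number of payments: n = 4.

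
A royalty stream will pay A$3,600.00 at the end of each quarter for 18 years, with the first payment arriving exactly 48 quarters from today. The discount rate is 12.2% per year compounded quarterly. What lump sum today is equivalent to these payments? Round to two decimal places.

Ordinary annuity of 72 payments, first payment at period 48.
Periodic rate r = 0.122/4 per quarter; n is counted in quarters.
The ordinary-annuity PV formula values the stream one period before the first payment (period 47); discount that back 47 periods:
PV₀ = 3,600 × [1 − (1+r)^−72] / r × (1+r)^−47 = A$25,451.31

A$25,451.31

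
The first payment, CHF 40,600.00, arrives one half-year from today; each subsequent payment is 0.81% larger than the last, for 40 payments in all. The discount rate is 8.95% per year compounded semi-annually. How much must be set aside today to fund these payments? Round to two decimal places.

Periodic rate r = 0.0895/2 per half-year; n is counted in half-years.
Growing ordinary annuity: PV = PMT₁ × [1 − ((1+g)/(1+r))^n] / (r − g) = 40,600 × [1 − ((1+0.0081)/(1+r))^40] / (r − 0.0081) = CHF 842,253.69.

CHF 842,253.69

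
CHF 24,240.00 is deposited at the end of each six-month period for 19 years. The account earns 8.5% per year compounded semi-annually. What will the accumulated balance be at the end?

This is an ordinary annuity: 38 deposits of CHF 24,240.00 at the end of each six-month period.
Periodic rate r = 0.085/2 per half-year; n is counted in half-years.
FV = PMT × [((1+r)^n − 1)/r] = 24,240 × [(1+r)^38 − 1] / r = CHF 2,203,184.95

CHF 2,203,184.95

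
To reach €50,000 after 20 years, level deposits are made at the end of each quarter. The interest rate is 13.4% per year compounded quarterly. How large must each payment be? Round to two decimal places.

€129.26

Level ordinary annuity; solve FV = PMT × [((1+r)^n − 1)/r] for PMT.
Periodic rate r = 0.134/4 per quarter; n is counted in quarters.
With n = 80: PMT = 50,000 / ([((1+r)^n − 1)/r]) = €129.26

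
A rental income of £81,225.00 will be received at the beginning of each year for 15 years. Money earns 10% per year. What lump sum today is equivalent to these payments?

This is an annuity due: 15 payments of £81,225.00 at the beginning of each year.
Periodic rate r = 0.1 per year.
PV = PMT × [(1 − (1+r)^−n)/r] × (1+r) = 81,225 × [1 − (1+r)^−15] / r × (1+r) = £679,584.19

£679,584.19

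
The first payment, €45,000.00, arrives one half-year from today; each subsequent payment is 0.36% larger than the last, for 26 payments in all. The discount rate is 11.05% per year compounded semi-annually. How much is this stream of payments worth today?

€634,940.06

Periodic rate r = 0.1105/2 per half-year; n is counted in half-years.
Growing ordinary annuity: PV = PMT₁ × [1 − ((1+g)/(1+r))^n] / (r − g) = 45,000 × [1 − ((1+0.0036)/(1+r))^26] / (r − 0.0036) = €634,940.06.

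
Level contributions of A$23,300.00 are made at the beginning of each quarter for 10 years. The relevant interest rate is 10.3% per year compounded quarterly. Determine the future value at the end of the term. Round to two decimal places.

A$1,637,990.90

This is an annuity due: 40 deposits of A$23,300.00 at the beginning of each quarter.
Periodic rate r = 0.103/4 per quarter; n is counted in quarters.
FV = PMT × [((1+r)^n − 1)/r] × (1+r) = 23,300 × [(1+r)^40 − 1] / r × (1+r) = A$1,637,990.90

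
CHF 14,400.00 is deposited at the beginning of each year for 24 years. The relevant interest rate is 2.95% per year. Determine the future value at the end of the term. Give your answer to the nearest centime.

This is an annuity due: 24 deposits of CHF 14,400.00 at the beginning of each year.
Periodic rate r = 0.0295 per year.
FV = PMT × [((1+r)^n − 1)/r] × (1+r) = 14,400 × [(1+r)^24 − 1] / r × (1+r) = CHF 507,180.43

CHF 507,180.43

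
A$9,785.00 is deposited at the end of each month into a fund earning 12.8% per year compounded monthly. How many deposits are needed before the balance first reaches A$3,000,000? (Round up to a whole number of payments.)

137 payments

Periodic rate r = 0.128/12 per month; n is counted in months.
Ordinary annuity FV: 3,000,000 = 9,785 × [((1+r)^n − 1)/r].
(1+r)^n = 1 + 3,000,000 × r / 9,785, so n = ln(1 + 3,000,000·r/9,785) / ln(1+r) = 136.82.
Round up to a whole number of payments: n = 137.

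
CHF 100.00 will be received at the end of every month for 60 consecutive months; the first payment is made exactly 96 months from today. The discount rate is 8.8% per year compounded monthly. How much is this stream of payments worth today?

Ordinary annuity of 60 payments, first payment at period 96.
Periodic rate r = 0.088/12 per month; n is counted in months.
The ordinary-annuity PV formula values the stream one period before the first payment (period 95); discount that back 95 periods:
PV₀ = 100 × [1 − (1+r)^−60] / r × (1+r)^−95 = CHF 2,417.60

CHF 2,417.60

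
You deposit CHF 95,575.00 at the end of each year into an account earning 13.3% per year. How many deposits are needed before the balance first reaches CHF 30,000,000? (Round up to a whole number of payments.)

Periodic rate r = 0.133 per year.
Ordinary annuity FV: 30,000,000 = 95,575 × [((1+r)^n − 1)/r].
(1+r)^n = 1 + 30,000,000 × r / 95,575, so n = ln(1 + 30,000,000·r/95,575) / ln(1+r) = 30.07.
Round up to a whole number of payments: n = 31.

31 payments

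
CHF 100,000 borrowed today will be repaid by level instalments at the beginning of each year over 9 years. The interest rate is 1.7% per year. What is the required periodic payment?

CHF 11,874.90

Level annuity due; solve PV = PMT × [(1 − (1+r)^−n)/r] × (1+r) for PMT.
Periodic rate r = 0.017 per year.
With n = 9: PMT = 100,000 / ([(1 − (1+r)^−n)/r] × (1+r)) = CHF 11,874.90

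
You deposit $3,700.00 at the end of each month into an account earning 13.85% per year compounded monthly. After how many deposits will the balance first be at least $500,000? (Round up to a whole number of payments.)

Periodic rate r = 0.1385/12 per month; n is counted in months.
Ordinary annuity FV: 500,000 = 3,700 × [((1+r)^n − 1)/r].
(1+r)^n = 1 + 500,000 × r / 3,700, so n = ln(1 + 500,000·r/3,700) / ln(1+r) = 81.90.
Round up to a whole number of payments: n = 82.

82 payments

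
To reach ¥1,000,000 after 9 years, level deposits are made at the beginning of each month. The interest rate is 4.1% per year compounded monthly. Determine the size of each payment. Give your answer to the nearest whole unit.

Level annuity due; solve FV = PMT × [((1+r)^n − 1)/r] × (1+r) for PMT.
Periodic rate r = 0.041/12 per month; n is counted in months.
With n = 108: PMT = 1,000,000 / ([((1+r)^n − 1)/r] × (1+r)) = ¥7,645

¥7,645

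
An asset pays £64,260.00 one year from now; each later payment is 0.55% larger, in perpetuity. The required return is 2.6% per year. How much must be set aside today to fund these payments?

£3,134,634.15

Periodic rate r = 0.026 per year.
Growing perpetuity (Gordon): PV = PMT₁ / (r − g) = 64,260 / (r − 0.0055) = £3,134,634.15.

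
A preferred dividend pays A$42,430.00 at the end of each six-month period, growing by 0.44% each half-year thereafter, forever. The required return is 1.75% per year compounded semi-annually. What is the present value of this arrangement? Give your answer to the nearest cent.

Periodic rate r = 0.0175/2 per half-year.
Growing perpetuity (Gordon): PV = PMT₁ / (r − g) = 42,430 / (r − 0.0044) = A$9,754,022.99.

A$9,754,022.99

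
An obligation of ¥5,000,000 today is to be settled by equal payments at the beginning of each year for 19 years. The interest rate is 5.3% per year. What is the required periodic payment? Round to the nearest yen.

¥402,564

Level annuity due; solve PV = PMT × [(1 − (1+r)^−n)/r] × (1+r) for PMT.
Periodic rate r = 0.053 per year.
With n = 19: PMT = 5,000,000 / ([(1 − (1+r)^−n)/r] × (1+r)) = ¥402,564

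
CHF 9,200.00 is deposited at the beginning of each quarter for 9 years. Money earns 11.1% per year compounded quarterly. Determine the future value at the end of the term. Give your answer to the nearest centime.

This is an annuity due: 36 deposits of CHF 9,200.00 at the beginning of each quarter.
Periodic rate r = 0.111/4 per quarter; n is counted in quarters.
FV = PMT × [((1+r)^n − 1)/r] × (1+r) = 9,200 × [(1+r)^36 − 1] / r × (1+r) = CHF 572,039.40

CHF 572,039.40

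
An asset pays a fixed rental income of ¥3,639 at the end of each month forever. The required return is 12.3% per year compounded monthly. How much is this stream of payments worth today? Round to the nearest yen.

¥355,024

Periodic rate r = 0.123/12 per month.
Level perpetuity: PV = PMT / r = 3,639 / (0.123/12) = ¥355,024.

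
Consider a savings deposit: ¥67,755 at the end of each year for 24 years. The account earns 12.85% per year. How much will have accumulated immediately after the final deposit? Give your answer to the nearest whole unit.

This is an ordinary annuity: 24 deposits of ¥67,755 at the end of each year.
Periodic rate r = 0.1285 per year.
FV = PMT × [((1+r)^n − 1)/r] = 67,755 × [(1+r)^24 − 1] / r = ¥9,068,403

¥9,068,403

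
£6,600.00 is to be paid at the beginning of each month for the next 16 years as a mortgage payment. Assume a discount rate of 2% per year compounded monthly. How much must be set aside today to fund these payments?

£1,085,489.89

This is an annuity due: 192 payments of £6,600.00 at the beginning of each month.
Periodic rate r = 0.02/12 per month; n is counted in months.
PV = PMT × [(1 − (1+r)^−n)/r] × (1+r) = 6,600 × [1 − (1+r)^−192] / r × (1+r) = £1,085,489.89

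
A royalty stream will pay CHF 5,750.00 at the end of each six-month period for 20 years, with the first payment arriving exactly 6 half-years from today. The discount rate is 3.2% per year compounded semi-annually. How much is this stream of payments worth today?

Ordinary annuity of 40 payments, first payment at period 6.
Periodic rate r = 0.032/2 per half-year; n is counted in half-years.
The ordinary-annuity PV formula values the stream one period before the first payment (period 5); discount that back 5 periods:
PV₀ = 5,750 × [1 − (1+r)^−40] / r × (1+r)^−5 = CHF 156,028.69

CHF 156,028.69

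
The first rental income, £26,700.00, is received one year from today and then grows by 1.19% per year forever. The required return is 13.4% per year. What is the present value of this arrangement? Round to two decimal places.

Periodic rate r = 0.134 per year.
Growing perpetuity (Gordon): PV = PMT₁ / (r − g) = 26,700 / (r − 0.0119) = £218,673.22.

£218,673.22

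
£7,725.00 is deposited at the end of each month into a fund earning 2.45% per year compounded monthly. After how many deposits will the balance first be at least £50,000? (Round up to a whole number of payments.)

7 payments

Periodic rate r = 0.0245/12 per month; n is counted in months.
Ordinary annuity FV: 50,000 = 7,725 × [((1+r)^n − 1)/r].
(1+r)^n = 1 + 50,000 × r / 7,725, so n = ln(1 + 50,000·r/7,725) / ln(1+r) = 6.44.
Round up to a whole number of payments: n = 7.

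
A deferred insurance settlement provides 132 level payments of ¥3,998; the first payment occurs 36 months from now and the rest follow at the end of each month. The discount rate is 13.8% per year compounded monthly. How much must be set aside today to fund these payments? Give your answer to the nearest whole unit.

Ordinary annuity of 132 payments, first payment at period 36.
Periodic rate r = 0.138/12 per month; n is counted in months.
The ordinary-annuity PV formula values the stream one period before the first payment (period 35); discount that back 35 periods:
PV₀ = 3,998 × [1 − (1+r)^−132] / r × (1+r)^−35 = ¥181,487

¥181,487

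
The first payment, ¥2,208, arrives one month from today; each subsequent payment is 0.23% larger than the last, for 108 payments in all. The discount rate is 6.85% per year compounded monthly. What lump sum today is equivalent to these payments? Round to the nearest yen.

Periodic rate r = 0.0685/12 per month; n is counted in months.
Growing ordinary annuity: PV = PMT₁ × [1 − ((1+g)/(1+r))^n] / (r − g) = 2,208 × [1 − ((1+0.0023)/(1+r))^108] / (r − 0.0023) = ¥198,840.

¥198,840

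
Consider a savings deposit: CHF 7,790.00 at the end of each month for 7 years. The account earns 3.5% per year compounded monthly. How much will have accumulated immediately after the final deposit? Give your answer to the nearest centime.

CHF 740,270.25

This is an ordinary annuity: 84 deposits of CHF 7,790.00 at the end of each month.
Periodic rate r = 0.035/12 per month; n is counted in months.
FV = PMT × [((1+r)^n − 1)/r] = 7,790 × [(1+r)^84 − 1] / r = CHF 740,270.25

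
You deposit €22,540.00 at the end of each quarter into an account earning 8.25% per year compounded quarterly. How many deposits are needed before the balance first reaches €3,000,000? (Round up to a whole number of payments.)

65 payments

Periodic rate r = 0.0825/4 per quarter; n is counted in quarters.
Ordinary annuity FV: 3,000,000 = 22,540 × [((1+r)^n − 1)/r].
(1+r)^n = 1 + 3,000,000 × r / 22,540, so n = ln(1 + 3,000,000·r/22,540) / ln(1+r) = 64.68.
Round up to a whole number of payments: n = 65.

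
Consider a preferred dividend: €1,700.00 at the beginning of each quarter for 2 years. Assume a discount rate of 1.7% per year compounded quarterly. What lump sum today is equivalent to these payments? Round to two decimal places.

€13,400.25

This is an annuity due: 8 payments of €1,700.00 at the beginning of each quarter.
Periodic rate r = 0.017/4 per quarter; n is counted in quarters.
PV = PMT × [(1 − (1+r)^−n)/r] × (1+r) = 1,700 × [1 − (1+r)^−8] / r × (1+r) = €13,400.25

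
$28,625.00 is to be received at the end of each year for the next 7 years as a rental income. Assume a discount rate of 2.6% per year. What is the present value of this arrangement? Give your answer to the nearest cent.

$181,061.53

This is an ordinary annuity: 7 payments of $28,625.00 at the end of each year.
Periodic rate r = 0.026 per year.
PV = PMT × [(1 − (1+r)^−n)/r] = 28,625 × [1 − (1+r)^−7] / r = $181,061.53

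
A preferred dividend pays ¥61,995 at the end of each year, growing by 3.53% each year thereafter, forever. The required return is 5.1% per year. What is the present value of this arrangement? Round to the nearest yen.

Periodic rate r = 0.051 per year.
Growing perpetuity (Gordon): PV = PMT₁ / (r − g) = 61,995 / (r − 0.0353) = ¥3,948,726.

¥3,948,726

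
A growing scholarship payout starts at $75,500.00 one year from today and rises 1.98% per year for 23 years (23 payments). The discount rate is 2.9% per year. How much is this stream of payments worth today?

Periodic rate r = 0.029 per year.
Growing ordinary annuity: PV = PMT₁ × [1 − ((1+g)/(1+r))^n] / (r − g) = 75,500 × [1 − ((1+0.0198)/(1+r))^23] / (r − 0.0198) = $1,531,530.80.

$1,531,530.80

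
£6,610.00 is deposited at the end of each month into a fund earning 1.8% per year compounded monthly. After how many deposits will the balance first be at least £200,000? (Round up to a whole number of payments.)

Periodic rate r = 0.018/12 per month; n is counted in months.
Ordinary annuity FV: 200,000 = 6,610 × [((1+r)^n − 1)/r].
(1+r)^n = 1 + 200,000 × r / 6,610, so n = ln(1 + 200,000·r/6,610) / ln(1+r) = 29.61.
Round up to a whole number of payments: n = 30.

30 payments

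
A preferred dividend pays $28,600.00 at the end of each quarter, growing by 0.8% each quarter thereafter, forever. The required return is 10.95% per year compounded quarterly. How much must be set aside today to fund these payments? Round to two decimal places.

Periodic rate r = 0.1095/4 per quarter.
Growing perpetuity (Gordon): PV = PMT₁ / (r − g) = 28,600 / (r − 0.008) = $1,476,129.03.

$1,476,129.03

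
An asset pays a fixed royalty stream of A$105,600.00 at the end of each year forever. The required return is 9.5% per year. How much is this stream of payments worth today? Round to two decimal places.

A$1,111,578.95

Periodic rate r = 0.095 per year.
Level perpetuity: PV = PMT / r = 105,600 / (0.095) = A$1,111,578.95.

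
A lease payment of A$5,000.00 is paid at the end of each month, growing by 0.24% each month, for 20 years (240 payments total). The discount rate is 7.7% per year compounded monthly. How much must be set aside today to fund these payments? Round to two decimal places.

Periodic rate r = 0.077/12 per month; n is counted in months.
Growing ordinary annuity: PV = PMT₁ × [1 − ((1+g)/(1+r))^n] / (r − g) = 5,000 × [1 − ((1+0.0024)/(1+r))^240] / (r − 0.0024) = A$768,073.63.

A$768,073.63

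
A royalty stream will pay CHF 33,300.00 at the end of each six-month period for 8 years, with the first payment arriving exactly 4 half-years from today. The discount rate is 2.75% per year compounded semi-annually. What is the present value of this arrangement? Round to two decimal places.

CHF 456,267.42

Ordinary annuity of 16 payments, first payment at period 4.
Periodic rate r = 0.0275/2 per half-year; n is counted in half-years.
The ordinary-annuity PV formula values the stream one period before the first payment (period 3); discount that back 3 periods:
PV₀ = 33,300 × [1 − (1+r)^−16] / r × (1+r)^−3 = CHF 456,267.42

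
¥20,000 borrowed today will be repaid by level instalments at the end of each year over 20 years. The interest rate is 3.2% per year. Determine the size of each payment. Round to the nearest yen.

Level ordinary annuity; solve PV = PMT × [(1 − (1+r)^−n)/r] for PMT.
Periodic rate r = 0.032 per year.
With n = 20: PMT = 20,000 / ([(1 − (1+r)^−n)/r]) = ¥1,369

¥1,369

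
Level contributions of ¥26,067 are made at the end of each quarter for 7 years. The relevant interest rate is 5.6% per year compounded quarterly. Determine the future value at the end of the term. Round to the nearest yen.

This is an ordinary annuity: 28 deposits of ¥26,067 at the end of each quarter.
Periodic rate r = 0.056/4 per quarter; n is counted in quarters.
FV = PMT × [((1+r)^n − 1)/r] = 26,067 × [(1+r)^28 − 1] / r = ¥886,129

¥886,129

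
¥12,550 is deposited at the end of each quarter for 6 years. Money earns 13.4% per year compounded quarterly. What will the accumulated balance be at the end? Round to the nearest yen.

This is an ordinary annuity: 24 deposits of ¥12,550 at the end of each quarter.
Periodic rate r = 0.134/4 per quarter; n is counted in quarters.
FV = PMT × [((1+r)^n − 1)/r] = 12,550 × [(1+r)^24 − 1] / r = ¥451,507

¥451,507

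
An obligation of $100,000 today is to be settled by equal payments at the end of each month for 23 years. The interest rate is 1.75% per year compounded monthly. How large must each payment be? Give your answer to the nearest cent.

$440.37

Level ordinary annuity; solve PV = PMT × [(1 − (1+r)^−n)/r] for PMT.
Periodic rate r = 0.0175/12 per month; n is counted in months.
With n = 276: PMT = 100,000 / ([(1 − (1+r)^−n)/r]) = $440.37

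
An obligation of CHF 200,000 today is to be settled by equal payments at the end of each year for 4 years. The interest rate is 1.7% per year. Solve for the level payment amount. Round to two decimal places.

CHF 52,142.91

Level ordinary annuity; solve PV = PMT × [(1 − (1+r)^−n)/r] for PMT.
Periodic rate r = 0.017 per year.
With n = 4: PMT = 200,000 / ([(1 − (1+r)^−n)/r]) = CHF 52,142.91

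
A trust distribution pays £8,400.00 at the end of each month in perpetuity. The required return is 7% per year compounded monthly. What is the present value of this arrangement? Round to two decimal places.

Periodic rate r = 0.07/12 per month.
Level perpetuity: PV = PMT / r = 8,400 / (0.07/12) = £1,440,000.00.

£1,440,000.00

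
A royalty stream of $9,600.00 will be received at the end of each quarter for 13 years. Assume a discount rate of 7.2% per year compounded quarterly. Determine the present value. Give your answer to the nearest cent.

$322,415.03

This is an ordinary annuity: 52 payments of $9,600.00 at the end of each quarter.
Periodic rate r = 0.072/4 per quarter; n is counted in quarters.
PV = PMT × [(1 − (1+r)^−n)/r] = 9,600 × [1 − (1+r)^−52] / r = $322,415.03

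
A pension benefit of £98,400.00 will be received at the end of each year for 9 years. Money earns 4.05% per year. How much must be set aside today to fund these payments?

This is an ordinary annuity: 9 payments of £98,400.00 at the end of each year.
Periodic rate r = 0.0405 per year.
PV = PMT × [(1 − (1+r)^−n)/r] = 98,400 × [1 − (1+r)^−9] / r = £729,972.52

£729,972.52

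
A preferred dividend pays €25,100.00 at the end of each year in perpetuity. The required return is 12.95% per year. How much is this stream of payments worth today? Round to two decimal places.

€193,822.39

Periodic rate r = 0.1295 per year.
Level perpetuity: PV = PMT / r = 25,100 / (0.1295) = €193,822.39.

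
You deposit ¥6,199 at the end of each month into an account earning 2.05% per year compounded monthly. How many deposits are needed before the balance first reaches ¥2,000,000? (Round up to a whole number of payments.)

Periodic rate r = 0.0205/12 per month; n is counted in months.
Ordinary annuity FV: 2,000,000 = 6,199 × [((1+r)^n − 1)/r].
(1+r)^n = 1 + 2,000,000 × r / 6,199, so n = ln(1 + 2,000,000·r/6,199) / ln(1+r) = 257.20.
Round up to a whole number of payments: n = 258.

258 payments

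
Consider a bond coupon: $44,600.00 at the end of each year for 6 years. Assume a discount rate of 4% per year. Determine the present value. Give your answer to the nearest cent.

$233,799.30

This is an ordinary annuity: 6 payments of $44,600.00 at the end of each year.
Periodic rate r = 0.04 per year.
PV = PMT × [(1 − (1+r)^−n)/r] = 44,600 × [1 − (1+r)^−6] / r = $233,799.30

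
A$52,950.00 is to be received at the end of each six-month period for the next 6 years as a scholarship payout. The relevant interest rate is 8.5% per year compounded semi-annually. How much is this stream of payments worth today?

A$489,808.41

This is an ordinary annuity: 12 payments of A$52,950.00 at the end of each six-month period.
Periodic rate r = 0.085/2 per half-year; n is counted in half-years.
PV = PMT × [(1 − (1+r)^−n)/r] = 52,950 × [1 − (1+r)^−12] / r = A$489,808.41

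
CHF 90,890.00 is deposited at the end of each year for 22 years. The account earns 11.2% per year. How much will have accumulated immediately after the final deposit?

CHF 7,575,419.52

This is an ordinary annuity: 22 deposits of CHF 90,890.00 at the end of each year.
Periodic rate r = 0.112 per year.
FV = PMT × [((1+r)^n − 1)/r] = 90,890 × [(1+r)^22 − 1] / r = CHF 7,575,419.52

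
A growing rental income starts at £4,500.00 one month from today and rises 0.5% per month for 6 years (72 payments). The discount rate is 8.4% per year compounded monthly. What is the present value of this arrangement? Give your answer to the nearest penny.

Periodic rate r = 0.084/12 per month; n is counted in months.
Growing ordinary annuity: PV = PMT₁ × [1 − ((1+g)/(1+r))^n] / (r − g) = 4,500 × [1 − ((1+0.005)/(1+r))^72] / (r − 0.005) = £300,078.69.

£300,078.69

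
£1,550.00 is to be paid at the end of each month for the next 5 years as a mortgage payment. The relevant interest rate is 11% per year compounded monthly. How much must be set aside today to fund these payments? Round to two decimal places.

£71,289.20

This is an ordinary annuity: 60 payments of £1,550.00 at the end of each month.
Periodic rate r = 0.11/12 per month; n is counted in months.
PV = PMT × [(1 − (1+r)^−n)/r] = 1,550 × [1 − (1+r)^−60] / r = £71,289.20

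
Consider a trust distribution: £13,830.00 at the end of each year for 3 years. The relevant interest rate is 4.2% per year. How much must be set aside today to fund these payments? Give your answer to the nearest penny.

This is an ordinary annuity: 3 payments of £13,830.00 at the end of each year.
Periodic rate r = 0.042 per year.
PV = PMT × [(1 − (1+r)^−n)/r] = 13,830 × [1 − (1+r)^−3] / r = £38,234.29

£38,234.29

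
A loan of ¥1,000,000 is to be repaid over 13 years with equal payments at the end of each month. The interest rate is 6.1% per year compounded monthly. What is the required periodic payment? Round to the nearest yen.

Level ordinary annuity; solve PV = PMT × [(1 − (1+r)^−n)/r] for PMT.
Periodic rate r = 0.061/12 per month; n is counted in months.
With n = 156: PMT = 1,000,000 / ([(1 − (1+r)^−n)/r]) = ¥9,300

¥9,300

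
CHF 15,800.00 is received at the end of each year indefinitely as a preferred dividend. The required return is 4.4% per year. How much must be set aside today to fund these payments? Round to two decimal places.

Periodic rate r = 0.044 per year.
Level perpetuity: PV = PMT / r = 15,800 / (0.044) = CHF 359,090.91.

CHF 359,090.91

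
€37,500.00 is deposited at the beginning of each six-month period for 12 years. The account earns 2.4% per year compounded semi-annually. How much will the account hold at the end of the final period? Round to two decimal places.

€1,048,282.74

This is an annuity due: 24 deposits of €37,500.00 at the beginning of each six-month period.
Periodic rate r = 0.024/2 per half-year; n is counted in half-years.
FV = PMT × [((1+r)^n − 1)/r] × (1+r) = 37,500 × [(1+r)^24 − 1] / r × (1+r) = €1,048,282.74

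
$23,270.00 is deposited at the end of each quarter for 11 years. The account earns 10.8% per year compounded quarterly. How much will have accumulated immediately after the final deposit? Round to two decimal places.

This is an ordinary annuity: 44 deposits of $23,270.00 at the end of each quarter.
Periodic rate r = 0.108/4 per quarter; n is counted in quarters.
FV = PMT × [((1+r)^n − 1)/r] = 23,270 × [(1+r)^44 − 1] / r = $1,921,269.46

$1,921,269.46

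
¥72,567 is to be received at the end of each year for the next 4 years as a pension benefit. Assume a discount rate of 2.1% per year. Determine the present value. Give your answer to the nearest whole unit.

¥275,646

This is an ordinary annuity: 4 payments of ¥72,567 at the end of each year.
Periodic rate r = 0.021 per year.
PV = PMT × [(1 − (1+r)^−n)/r] = 72,567 × [1 − (1+r)^−4] / r = ¥275,646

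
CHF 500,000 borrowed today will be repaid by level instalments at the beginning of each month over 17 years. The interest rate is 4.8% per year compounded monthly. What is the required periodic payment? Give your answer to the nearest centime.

CHF 3,575.83

Level annuity due; solve PV = PMT × [(1 − (1+r)^−n)/r] × (1+r) for PMT.
Periodic rate r = 0.048/12 per month; n is counted in months.
With n = 204: PMT = 500,000 / ([(1 − (1+r)^−n)/r] × (1+r)) = CHF 3,575.83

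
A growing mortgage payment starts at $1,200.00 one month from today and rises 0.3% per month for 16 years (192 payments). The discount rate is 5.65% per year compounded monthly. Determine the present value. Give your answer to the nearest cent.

$195,790.34

Periodic rate r = 0.0565/12 per month; n is counted in months.
Growing ordinary annuity: PV = PMT₁ × [1 − ((1+g)/(1+r))^n] / (r − g) = 1,200 × [1 − ((1+0.003)/(1+r))^192] / (r − 0.003) = $195,790.34.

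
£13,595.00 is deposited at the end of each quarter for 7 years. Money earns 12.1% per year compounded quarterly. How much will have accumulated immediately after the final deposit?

This is an ordinary annuity: 28 deposits of £13,595.00 at the end of each quarter.
Periodic rate r = 0.121/4 per quarter; n is counted in quarters.
FV = PMT × [((1+r)^n − 1)/r] = 13,595 × [(1+r)^28 − 1] / r = £585,833.38

£585,833.38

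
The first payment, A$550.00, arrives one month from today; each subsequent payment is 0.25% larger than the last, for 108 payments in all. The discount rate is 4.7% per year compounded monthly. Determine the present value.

Periodic rate r = 0.047/12 per month; n is counted in months.
Growing ordinary annuity: PV = PMT₁ × [1 − ((1+g)/(1+r))^n] / (r − g) = 550 × [1 − ((1+0.0025)/(1+r))^108] / (r − 0.0025) = A$54,916.00.

A$54,916.00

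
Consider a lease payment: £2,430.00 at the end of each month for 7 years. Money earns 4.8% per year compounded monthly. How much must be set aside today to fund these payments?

This is an ordinary annuity: 84 payments of £2,430.00 at the end of each month.
Periodic rate r = 0.048/12 per month; n is counted in months.
PV = PMT × [(1 − (1+r)^−n)/r] = 2,430 × [1 − (1+r)^−84] / r = £173,075.40

£173,075.40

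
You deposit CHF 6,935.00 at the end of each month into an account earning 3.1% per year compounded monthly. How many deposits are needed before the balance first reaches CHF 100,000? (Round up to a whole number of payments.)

15 payments

Periodic rate r = 0.031/12 per month; n is counted in months.
Ordinary annuity FV: 100,000 = 6,935 × [((1+r)^n − 1)/r].
(1+r)^n = 1 + 100,000 × r / 6,935, so n = ln(1 + 100,000·r/6,935) / ln(1+r) = 14.18.
Round up to a whole number of payments: n = 15.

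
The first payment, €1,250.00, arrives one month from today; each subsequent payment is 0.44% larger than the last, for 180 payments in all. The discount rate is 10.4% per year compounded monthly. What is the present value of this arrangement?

€156,369.72

Periodic rate r = 0.104/12 per month; n is counted in months.
Growing ordinary annuity: PV = PMT₁ × [1 − ((1+g)/(1+r))^n] / (r − g) = 1,250 × [1 − ((1+0.0044)/(1+r))^180] / (r − 0.0044) = €156,369.72.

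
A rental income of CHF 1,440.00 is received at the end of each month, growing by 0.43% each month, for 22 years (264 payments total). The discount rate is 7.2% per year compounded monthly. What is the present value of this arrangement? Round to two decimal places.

CHF 305,056.92

Periodic rate r = 0.072/12 per month; n is counted in months.
Growing ordinary annuity: PV = PMT₁ × [1 − ((1+g)/(1+r))^n] / (r − g) = 1,440 × [1 − ((1+0.0043)/(1+r))^264] / (r − 0.0043) = CHF 305,056.92.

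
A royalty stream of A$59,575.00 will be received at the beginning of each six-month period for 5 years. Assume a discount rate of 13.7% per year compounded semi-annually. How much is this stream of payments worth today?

A$450,208.88

This is an annuity due: 10 payments of A$59,575.00 at the beginning of each six-month period.
Periodic rate r = 0.137/2 per half-year; n is counted in half-years.
PV = PMT × [(1 − (1+r)^−n)/r] × (1+r) = 59,575 × [1 − (1+r)^−10] / r × (1+r) = A$450,208.88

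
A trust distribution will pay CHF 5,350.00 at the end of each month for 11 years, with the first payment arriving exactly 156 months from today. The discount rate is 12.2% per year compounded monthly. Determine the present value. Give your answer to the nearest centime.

CHF 80,847.02

Ordinary annuity of 132 payments, first payment at period 156.
Periodic rate r = 0.122/12 per month; n is counted in months.
The ordinary-annuity PV formula values the stream one period before the first payment (period 155); discount that back 155 periods:
PV₀ = 5,350 × [1 − (1+r)^−132] / r × (1+r)^−155 = CHF 80,847.02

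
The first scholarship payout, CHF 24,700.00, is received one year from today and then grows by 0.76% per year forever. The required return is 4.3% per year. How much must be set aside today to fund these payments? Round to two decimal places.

CHF 697,740.11

Periodic rate r = 0.043 per year.
Growing perpetuity (Gordon): PV = PMT₁ / (r − g) = 24,700 / (r − 0.0076) = CHF 697,740.11.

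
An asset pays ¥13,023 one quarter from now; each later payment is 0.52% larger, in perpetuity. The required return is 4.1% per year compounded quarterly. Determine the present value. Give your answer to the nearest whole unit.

Periodic rate r = 0.041/4 per quarter.
Growing perpetuity (Gordon): PV = PMT₁ / (r − g) = 13,023 / (r − 0.0052) = ¥2,578,812.

¥2,578,812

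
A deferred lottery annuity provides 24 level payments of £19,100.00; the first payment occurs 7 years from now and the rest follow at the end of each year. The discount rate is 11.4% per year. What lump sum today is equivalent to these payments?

£81,093.10

Ordinary annuity of 24 payments, first payment at period 7.
Periodic rate r = 0.114 per year.
The ordinary-annuity PV formula values the stream one period before the first payment (period 6); discount that back 6 periods:
PV₀ = 19,100 × [1 − (1+r)^−24] / r × (1+r)^−6 = £81,093.10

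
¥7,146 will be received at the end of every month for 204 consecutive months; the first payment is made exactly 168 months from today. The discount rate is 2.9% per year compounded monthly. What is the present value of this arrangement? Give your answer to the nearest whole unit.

Ordinary annuity of 204 payments, first payment at period 168.
Periodic rate r = 0.029/12 per month; n is counted in months.
The ordinary-annuity PV formula values the stream one period before the first payment (period 167); discount that back 167 periods:
PV₀ = 7,146 × [1 − (1+r)^−204] / r × (1+r)^−167 = ¥768,353

¥768,353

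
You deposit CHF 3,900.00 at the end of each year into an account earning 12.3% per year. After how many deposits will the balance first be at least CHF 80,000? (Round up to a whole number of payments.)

11 payments

Periodic rate r = 0.123 per year.
Ordinary annuity FV: 80,000 = 3,900 × [((1+r)^n − 1)/r].
(1+r)^n = 1 + 80,000 × r / 3,900, so n = ln(1 + 80,000·r/3,900) / ln(1+r) = 10.86.
Round up to a whole number of payments: n = 11.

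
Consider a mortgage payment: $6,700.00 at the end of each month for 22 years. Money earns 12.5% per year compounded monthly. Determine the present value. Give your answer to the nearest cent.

$601,492.54

This is an ordinary annuity: 264 payments of $6,700.00 at the end of each month.
Periodic rate r = 0.125/12 per month; n is counted in months.
PV = PMT × [(1 − (1+r)^−n)/r] = 6,700 × [1 − (1+r)^−264] / r = $601,492.54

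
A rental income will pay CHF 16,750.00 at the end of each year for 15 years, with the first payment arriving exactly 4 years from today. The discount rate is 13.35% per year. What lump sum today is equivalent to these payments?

Ordinary annuity of 15 payments, first payment at period 4.
Periodic rate r = 0.1335 per year.
The ordinary-annuity PV formula values the stream one period before the first payment (period 3); discount that back 3 periods:
PV₀ = 16,750 × [1 − (1+r)^−15] / r × (1+r)^−3 = CHF 73,002.10

CHF 73,002.10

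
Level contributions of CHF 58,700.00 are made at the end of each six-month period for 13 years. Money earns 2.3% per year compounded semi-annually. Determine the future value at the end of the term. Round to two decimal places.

This is an ordinary annuity: 26 deposits of CHF 58,700.00 at the end of each six-month period.
Periodic rate r = 0.023/2 per half-year; n is counted in half-years.
FV = PMT × [((1+r)^n − 1)/r] = 58,700 × [(1+r)^26 − 1] / r = CHF 1,767,180.26

CHF 1,767,180.26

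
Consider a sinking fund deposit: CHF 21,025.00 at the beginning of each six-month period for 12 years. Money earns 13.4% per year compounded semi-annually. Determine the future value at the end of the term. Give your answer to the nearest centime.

CHF 1,252,880.88

This is an annuity due: 24 deposits of CHF 21,025.00 at the beginning of each six-month period.
Periodic rate r = 0.134/2 per half-year; n is counted in half-years.
FV = PMT × [((1+r)^n − 1)/r] × (1+r) = 21,025 × [(1+r)^24 − 1] / r × (1+r) = CHF 1,252,880.88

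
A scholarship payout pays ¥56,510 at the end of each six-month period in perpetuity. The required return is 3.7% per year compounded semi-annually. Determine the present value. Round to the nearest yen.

¥3,054,595

Periodic rate r = 0.037/2 per half-year.
Level perpetuity: PV = PMT / r = 56,510 / (0.037/2) = ¥3,054,595.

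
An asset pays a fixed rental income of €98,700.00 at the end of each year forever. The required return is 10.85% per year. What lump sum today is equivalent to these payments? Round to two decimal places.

Periodic rate r = 0.1085 per year.
Level perpetuity: PV = PMT / r = 98,700 / (0.1085) = €909,677.42.

€909,677.42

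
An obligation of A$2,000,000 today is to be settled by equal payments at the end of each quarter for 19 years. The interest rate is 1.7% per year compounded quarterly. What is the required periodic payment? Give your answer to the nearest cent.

A$30,849.58

Level ordinary annuity; solve PV = PMT × [(1 − (1+r)^−n)/r] for PMT.
Periodic rate r = 0.017/4 per quarter; n is counted in quarters.
With n = 76: PMT = 2,000,000 / ([(1 − (1+r)^−n)/r]) = A$30,849.58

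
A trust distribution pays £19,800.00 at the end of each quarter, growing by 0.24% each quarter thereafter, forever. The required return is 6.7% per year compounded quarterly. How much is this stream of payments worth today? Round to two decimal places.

Periodic rate r = 0.067/4 per quarter.
Growing perpetuity (Gordon): PV = PMT₁ / (r − g) = 19,800 / (r − 0.0024) = £1,379,790.94.

£1,379,790.94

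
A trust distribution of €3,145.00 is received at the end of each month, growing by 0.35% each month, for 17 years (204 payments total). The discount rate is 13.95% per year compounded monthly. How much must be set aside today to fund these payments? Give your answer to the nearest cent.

Periodic rate r = 0.1395/12 per month; n is counted in months.
Growing ordinary annuity: PV = PMT₁ × [1 − ((1+g)/(1+r))^n] / (r − g) = 3,145 × [1 − ((1+0.0035)/(1+r))^204] / (r − 0.0035) = €312,371.31.

€312,371.31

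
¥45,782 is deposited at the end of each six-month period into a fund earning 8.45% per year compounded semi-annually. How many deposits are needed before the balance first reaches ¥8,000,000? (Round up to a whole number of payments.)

Periodic rate r = 0.0845/2 per half-year; n is counted in half-years.
Ordinary annuity FV: 8,000,000 = 45,782 × [((1+r)^n − 1)/r].
(1+r)^n = 1 + 8,000,000 × r / 45,782, so n = ln(1 + 8,000,000·r/45,782) / ln(1+r) = 51.38.
Round up to a whole number of payments: n = 52.

52 payments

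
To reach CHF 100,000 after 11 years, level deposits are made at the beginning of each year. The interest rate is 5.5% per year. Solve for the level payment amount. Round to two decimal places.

CHF 6,499.59

Level annuity due; solve FV = PMT × [((1+r)^n − 1)/r] × (1+r) for PMT.
Periodic rate r = 0.055 per year.
With n = 11: PMT = 100,000 / ([((1+r)^n − 1)/r] × (1+r)) = CHF 6,499.59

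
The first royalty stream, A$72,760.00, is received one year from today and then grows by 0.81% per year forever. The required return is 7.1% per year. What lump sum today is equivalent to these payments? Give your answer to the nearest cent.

Periodic rate r = 0.071 per year.
Growing perpetuity (Gordon): PV = PMT₁ / (r − g) = 72,760 / (r − 0.0081) = A$1,156,756.76.

A$1,156,756.76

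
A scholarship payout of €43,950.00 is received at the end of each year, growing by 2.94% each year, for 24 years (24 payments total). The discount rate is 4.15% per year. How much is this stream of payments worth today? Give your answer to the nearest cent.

Periodic rate r = 0.0415 per year.
Growing ordinary annuity: PV = PMT₁ × [1 − ((1+g)/(1+r))^n] / (r − g) = 43,950 × [1 − ((1+0.0294)/(1+r))^24] / (r − 0.0294) = €888,315.10.

€888,315.10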